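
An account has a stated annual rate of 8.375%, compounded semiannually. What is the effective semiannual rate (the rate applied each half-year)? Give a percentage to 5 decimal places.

With a nominal annual rate compounded semiannually, the periodic rate is the nominal rate divided by 2.
i = 0.08375 / 2 = 0.0418750 = 4.18750%.

4.18750%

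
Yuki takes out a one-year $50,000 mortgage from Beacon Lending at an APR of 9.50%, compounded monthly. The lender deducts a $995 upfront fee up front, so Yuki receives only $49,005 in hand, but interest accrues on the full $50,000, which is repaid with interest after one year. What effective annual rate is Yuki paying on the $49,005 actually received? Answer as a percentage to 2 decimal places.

Amount owed after one year: 50,000 × (1 + 0.0950/12)^12 = 50,000 × 1.099248 = $54,962.38.
Effective rate on net proceeds: 54,962.38 / 49,005 − 1 = 0.121567 = 12.16%.

12.16%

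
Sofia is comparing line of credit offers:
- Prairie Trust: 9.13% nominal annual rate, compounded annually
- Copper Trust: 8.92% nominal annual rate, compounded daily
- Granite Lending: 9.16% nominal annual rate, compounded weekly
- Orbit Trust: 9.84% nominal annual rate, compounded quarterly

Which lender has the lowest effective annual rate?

Prairie Trust: compounded annually, EAR = 9.130%
Copper Trust: (1 + 0.0892/365)^365 − 1 = 9.329%
Granite Lending: (1 + 0.0916/52)^52 − 1 = 9.584%
Orbit Trust: (1 + 0.0984/4)^4 − 1 = 10.209%
The lowest effective annual rate is Prairie Trust at 9.130%.

Prairie Trust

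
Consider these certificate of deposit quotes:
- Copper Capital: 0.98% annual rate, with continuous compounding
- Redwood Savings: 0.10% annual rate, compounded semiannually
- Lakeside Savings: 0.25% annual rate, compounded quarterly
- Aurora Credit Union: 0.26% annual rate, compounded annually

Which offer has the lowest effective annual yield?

Copper Capital: e^0.0098 − 1 = 0.985%
Redwood Savings: (1 + 0.0010/2)^2 − 1 = 0.100%
Lakeside Savings: (1 + 0.0025/4)^4 − 1 = 0.250%
Aurora Credit Union: compounded annually, EAR = 0.260%
The lowest effective annual rate is Redwood Savings at 0.100%.

Redwood Savings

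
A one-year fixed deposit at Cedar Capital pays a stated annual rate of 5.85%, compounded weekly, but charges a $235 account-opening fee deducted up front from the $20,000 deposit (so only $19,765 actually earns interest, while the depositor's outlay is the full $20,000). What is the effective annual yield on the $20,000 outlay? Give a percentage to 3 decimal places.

Value after one year: 19,765 × (1 + 0.0585/52)^52 = 19,765 × 1.060210 = $20,955.05.
Effective yield on the $20,000 outlay: 20,955.05 / 20,000 − 1 = 0.047753 = 4.775%.

4.775%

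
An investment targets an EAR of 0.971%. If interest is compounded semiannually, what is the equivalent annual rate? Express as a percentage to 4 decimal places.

(1 + r/2)^2 − 1 = 0.00971, so 1 + r/2 = 1.00971^(1/2).
r/2 = 0.004843, so r = 0.009687 = 0.9687%.

0.9687%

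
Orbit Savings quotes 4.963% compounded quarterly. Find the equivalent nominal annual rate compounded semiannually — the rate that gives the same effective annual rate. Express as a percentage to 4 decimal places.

EAR = (1 + 0.04963/4)^4 − 1 = 0.050561.
Solve (1 + r/2)^2 = 1.050561: r/2 = 1.050561^(1/2) − 1 = 0.024969, so r = 0.049938 = 4.9938%.

4.9938%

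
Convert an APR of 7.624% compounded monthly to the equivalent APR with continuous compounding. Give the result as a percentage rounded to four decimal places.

EAR = (1 + 0.07624/12)^12 − 1 = 0.078961.
Equivalent continuous rate: r = ln(1 + 0.078961) = 0.075999 = 7.5999%.

7.5999%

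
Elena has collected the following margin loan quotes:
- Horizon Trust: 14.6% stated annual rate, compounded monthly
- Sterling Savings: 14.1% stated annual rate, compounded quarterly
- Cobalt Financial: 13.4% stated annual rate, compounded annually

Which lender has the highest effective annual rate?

Horizon Trust

Horizon Trust: (1 + 0.146/12)^12 − 1 = 15.618%
Sterling Savings: (1 + 0.141/4)^4 − 1 = 14.863%
Cobalt Financial: compounded annually, EAR = 13.400%
The highest effective annual rate is Horizon Trust at 15.618%.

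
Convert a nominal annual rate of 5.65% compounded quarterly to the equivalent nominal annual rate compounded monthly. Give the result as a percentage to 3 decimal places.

5.624%

EAR = (1 + 0.0565/4)^4 − 1 = 0.057708.
Solve (1 + r/12)^12 = 1.057708: r/12 = 1.057708^(1/12) − 1 = 0.004686, so r = 0.056236 = 5.624%.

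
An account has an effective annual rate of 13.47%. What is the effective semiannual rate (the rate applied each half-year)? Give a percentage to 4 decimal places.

The per-half-year rate i satisfies (1 + i)^2 = 1 + 0.1347.
i = 1.1347^(1/2) − 1 = 0.0652230 = 6.5223%.

6.5223%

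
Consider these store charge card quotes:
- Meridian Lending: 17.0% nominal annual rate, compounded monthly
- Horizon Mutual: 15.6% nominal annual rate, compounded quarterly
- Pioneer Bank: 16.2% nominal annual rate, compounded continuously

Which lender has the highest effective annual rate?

Meridian Lending: (1 + 0.170/12)^12 − 1 = 18.389%
Horizon Mutual: (1 + 0.156/4)^4 − 1 = 16.537%
Pioneer Bank: e^0.162 − 1 = 17.586%
The highest effective annual rate is Meridian Lending at 18.389%.

Meridian Lending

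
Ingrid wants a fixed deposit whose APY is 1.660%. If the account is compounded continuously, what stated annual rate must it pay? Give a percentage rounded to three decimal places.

Continuous: nominal r satisfies e^r − 1 = 0.01660.
r = ln(1 + 0.01660) = ln(1.01660) = 0.016464 = 1.646%.

1.646%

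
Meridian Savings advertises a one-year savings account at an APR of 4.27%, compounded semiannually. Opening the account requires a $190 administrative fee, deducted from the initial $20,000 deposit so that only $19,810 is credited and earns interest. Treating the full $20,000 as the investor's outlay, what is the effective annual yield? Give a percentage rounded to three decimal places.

Value after one year: 19,810 × (1 + 0.0427/2)^2 = 19,810 × 1.043156 = $20,664.92.
Effective yield on the $20,000 outlay: 20,664.92 / 20,000 − 1 = 0.033246 = 3.325%.

3.325%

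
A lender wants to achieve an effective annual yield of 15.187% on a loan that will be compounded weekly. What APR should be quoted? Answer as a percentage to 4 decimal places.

(1 + r/52)^52 − 1 = 0.15187, so 1 + r/52 = 1.15187^(1/52).
r/52 = 0.002723, so r = 0.141579 = 14.1579%.

14.1579%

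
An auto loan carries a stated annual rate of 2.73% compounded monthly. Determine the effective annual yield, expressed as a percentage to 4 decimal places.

2.7644%

EAR = (1 + 0.0273/12)^12 − 1.
= 1.027644 − 1 = 2.7644%.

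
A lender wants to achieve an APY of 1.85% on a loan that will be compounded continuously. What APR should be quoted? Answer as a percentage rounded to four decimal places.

Continuous: nominal r satisfies e^r − 1 = 0.0185.
r = ln(1 + 0.0185) = ln(1.0185) = 0.018331 = 1.8331%.

1.8331%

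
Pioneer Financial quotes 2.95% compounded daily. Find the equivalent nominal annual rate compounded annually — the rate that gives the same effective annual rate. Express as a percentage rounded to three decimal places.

EAR = (1 + 0.0295/365)^365 − 1 = 0.029938.
Compounded annually, the equivalent nominal rate is the EAR itself: 2.994%.

2.994%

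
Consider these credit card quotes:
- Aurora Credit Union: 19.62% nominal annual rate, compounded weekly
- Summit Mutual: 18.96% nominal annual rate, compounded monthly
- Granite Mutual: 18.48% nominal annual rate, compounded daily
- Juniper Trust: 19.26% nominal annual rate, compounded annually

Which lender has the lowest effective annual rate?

Juniper Trust

Aurora Credit Union: (1 + 0.1962/52)^52 − 1 = 21.632%
Summit Mutual: (1 + 0.1896/12)^12 − 1 = 20.698%
Granite Mutual: (1 + 0.1848/365)^365 − 1 = 20.292%
Juniper Trust: compounded annually, EAR = 19.260%
The lowest effective annual rate is Juniper Trust at 19.260%.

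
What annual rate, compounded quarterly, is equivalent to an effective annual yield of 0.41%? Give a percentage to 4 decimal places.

(1 + r/4)^4 − 1 = 0.0041, so 1 + r/4 = 1.0041^(1/4).
r/4 = 0.001023, so r = 0.004094 = 0.4094%.

0.4094%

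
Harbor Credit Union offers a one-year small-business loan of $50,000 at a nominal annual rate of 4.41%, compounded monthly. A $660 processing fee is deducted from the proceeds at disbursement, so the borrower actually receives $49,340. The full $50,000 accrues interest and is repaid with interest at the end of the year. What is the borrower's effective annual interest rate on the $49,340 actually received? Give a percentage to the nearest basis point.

5.90%

Amount owed after one year: 50,000 × (1 + 0.0441/12)^12 = 50,000 × 1.045002 = $52,250.12.
Effective rate on net proceeds: 52,250.12 / 49,340 − 1 = 0.058981 = 5.90%.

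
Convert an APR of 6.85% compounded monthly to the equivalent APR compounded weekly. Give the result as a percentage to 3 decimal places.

EAR = (1 + 0.0685/12)^12 − 1 = 0.070692.
Solve (1 + r/52)^52 = 1.070692: r/52 = 1.070692^(1/52) − 1 = 0.001314, so r = 0.068350 = 6.835%.

6.835%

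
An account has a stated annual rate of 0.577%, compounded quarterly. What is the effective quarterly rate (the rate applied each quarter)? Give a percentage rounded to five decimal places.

With a nominal annual rate compounded quarterly, the periodic rate is the nominal rate divided by 4.
i = 0.00577 / 4 = 0.0014425 = 0.14425%.

0.14425%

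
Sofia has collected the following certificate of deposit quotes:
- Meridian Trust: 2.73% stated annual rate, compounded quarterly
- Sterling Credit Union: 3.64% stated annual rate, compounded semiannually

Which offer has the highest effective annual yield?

Meridian Trust: (1 + 0.0273/4)^4 − 1 = 2.758%
Sterling Credit Union: (1 + 0.0364/2)^2 − 1 = 3.673%
The highest effective annual rate is Sterling Credit Union at 3.673%.

Sterling Credit Union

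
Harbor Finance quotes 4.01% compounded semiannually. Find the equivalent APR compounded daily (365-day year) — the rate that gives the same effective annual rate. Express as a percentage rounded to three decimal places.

3.971%

EAR = (1 + 0.0401/2)^2 − 1 = 0.040502.
Solve (1 + r/365)^365 = 1.040502: r/365 = 1.040502^(1/365) − 1 = 0.000109, so r = 0.039705 = 3.971%.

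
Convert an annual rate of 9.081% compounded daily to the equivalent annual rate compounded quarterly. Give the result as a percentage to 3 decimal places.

9.184%

EAR = (1 + 0.09081/365)^365 − 1 = 0.095049.
Solve (1 + r/4)^4 = 1.095049: r/4 = 1.095049^(1/4) − 1 = 0.022959, so r = 0.091837 = 9.184%.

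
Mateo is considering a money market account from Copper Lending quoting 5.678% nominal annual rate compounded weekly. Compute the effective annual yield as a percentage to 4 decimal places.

5.8390%

EAR = (1 + 0.05678/52)^52 − 1.
= 1.058390 − 1 = 5.8390%.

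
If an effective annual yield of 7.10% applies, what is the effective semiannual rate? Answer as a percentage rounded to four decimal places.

3.4891%

The per-half-year rate i satisfies (1 + i)^2 = 1 + 0.0710.
i = 1.0710^(1/2) − 1 = 0.0348913 = 3.4891%.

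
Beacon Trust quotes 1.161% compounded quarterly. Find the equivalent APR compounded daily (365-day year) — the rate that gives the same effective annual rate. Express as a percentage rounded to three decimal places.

EAR = (1 + 0.01161/4)^4 − 1 = 0.011661.
Solve (1 + r/365)^365 = 1.011661: r/365 = 1.011661^(1/365) − 1 = 0.000032, so r = 0.011593 = 1.159%.

1.159%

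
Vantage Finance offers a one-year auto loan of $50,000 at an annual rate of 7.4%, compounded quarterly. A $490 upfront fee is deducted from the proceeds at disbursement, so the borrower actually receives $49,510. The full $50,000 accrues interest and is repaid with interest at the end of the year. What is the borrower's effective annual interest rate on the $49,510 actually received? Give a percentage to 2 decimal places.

Amount owed after one year: 50,000 × (1 + 0.074/4)^4 = 50,000 × 1.076079 = $53,803.95.
Effective rate on net proceeds: 53,803.95 / 49,510 − 1 = 0.086729 = 8.67%.

8.67%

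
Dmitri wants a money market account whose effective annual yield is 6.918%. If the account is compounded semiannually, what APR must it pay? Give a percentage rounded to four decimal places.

6.8023%

(1 + r/2)^2 − 1 = 0.06918, so 1 + r/2 = 1.06918^(1/2).
r/2 = 0.034012, so r = 0.068023 = 6.8023%.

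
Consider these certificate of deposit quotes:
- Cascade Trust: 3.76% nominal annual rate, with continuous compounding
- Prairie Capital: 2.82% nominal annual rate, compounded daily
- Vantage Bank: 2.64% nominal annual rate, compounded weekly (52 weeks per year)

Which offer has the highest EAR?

Cascade Trust: e^0.0376 − 1 = 3.832%
Prairie Capital: (1 + 0.0282/365)^365 − 1 = 2.860%
Vantage Bank: (1 + 0.0264/52)^52 − 1 = 2.674%
The highest effective annual rate is Cascade Trust at 3.832%.

Cascade Trust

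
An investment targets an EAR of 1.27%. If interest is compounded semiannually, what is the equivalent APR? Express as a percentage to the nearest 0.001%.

1.266%

(1 + r/2)^2 − 1 = 0.0127, so 1 + r/2 = 1.0127^(1/2).
r/2 = 0.006330, so r = 0.012660 = 1.266%.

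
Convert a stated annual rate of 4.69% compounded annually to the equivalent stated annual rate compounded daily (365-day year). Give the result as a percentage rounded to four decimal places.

4.5836%

Compounded annually, EAR = nominal = 0.046900.
Solve (1 + r/365)^365 = 1.046900: r/365 = 1.046900^(1/365) − 1 = 0.000126, so r = 0.045836 = 4.5836%.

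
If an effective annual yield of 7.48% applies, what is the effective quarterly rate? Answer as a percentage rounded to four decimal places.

1.8197%

The per-quarter rate i satisfies (1 + i)^4 = 1 + 0.0748.
i = 1.0748^(1/4) − 1 = 0.0181972 = 1.8197%.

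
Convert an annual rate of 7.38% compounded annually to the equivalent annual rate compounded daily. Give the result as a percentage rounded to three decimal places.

Compounded annually, EAR = nominal = 0.073800.
Solve (1 + r/365)^365 = 1.073800: r/365 = 1.073800^(1/365) − 1 = 0.000195, so r = 0.071211 = 7.121%.

7.121%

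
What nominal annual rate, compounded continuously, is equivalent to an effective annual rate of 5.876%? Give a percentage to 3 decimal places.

5.710%

Continuous: nominal r satisfies e^r − 1 = 0.05876.
r = ln(1 + 0.05876) = ln(1.05876) = 0.057098 = 5.710%.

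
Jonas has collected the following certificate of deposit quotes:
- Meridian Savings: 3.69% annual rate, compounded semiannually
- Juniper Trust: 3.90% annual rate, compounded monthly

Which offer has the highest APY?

Meridian Savings: (1 + 0.0369/2)^2 − 1 = 3.724%
Juniper Trust: (1 + 0.0390/12)^12 − 1 = 3.970%
The highest effective annual rate is Juniper Trust at 3.970%.

Juniper Trust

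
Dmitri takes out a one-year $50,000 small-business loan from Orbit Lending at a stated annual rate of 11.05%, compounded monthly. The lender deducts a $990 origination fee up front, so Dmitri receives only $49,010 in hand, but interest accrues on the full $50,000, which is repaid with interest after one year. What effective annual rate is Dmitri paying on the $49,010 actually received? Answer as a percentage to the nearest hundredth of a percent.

Amount owed after one year: 50,000 × (1 + 0.1105/12)^12 = 50,000 × 1.116272 = $55,813.59.
Effective rate on net proceeds: 55,813.59 / 49,010 − 1 = 0.138820 = 13.88%.

13.88%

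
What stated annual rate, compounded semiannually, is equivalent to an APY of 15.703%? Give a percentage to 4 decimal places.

(1 + r/2)^2 − 1 = 0.15703, so 1 + r/2 = 1.15703^(1/2).
r/2 = 0.075653, so r = 0.151307 = 15.1307%.

15.1307%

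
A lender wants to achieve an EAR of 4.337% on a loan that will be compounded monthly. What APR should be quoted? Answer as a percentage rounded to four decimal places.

4.2531%

(1 + r/12)^12 − 1 = 0.04337, so 1 + r/12 = 1.04337^(1/12).
r/12 = 0.003544, so r = 0.042531 = 4.2531%.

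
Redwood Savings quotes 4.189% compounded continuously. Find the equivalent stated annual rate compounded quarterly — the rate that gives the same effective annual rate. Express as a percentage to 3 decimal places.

4.211%

EAR under continuous compounding: e^0.04189 − 1 = 0.042780.
Solve (1 + r/4)^4 = 1.042780: r/4 = 1.042780^(1/4) − 1 = 0.010528, so r = 0.042110 = 4.211%.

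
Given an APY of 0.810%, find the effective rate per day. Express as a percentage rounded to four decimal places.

The per-day rate i satisfies (1 + i)^365 = 1 + 0.00810.
i = 1.00810^(1/365) − 1 = 0.0000221 = 0.0022%.

0.0022%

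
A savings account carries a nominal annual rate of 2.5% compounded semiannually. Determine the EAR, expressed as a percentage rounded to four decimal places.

2.5156%

EAR = (1 + 0.025/2)^2 − 1.
= 1.025156 − 1 = 2.5156%.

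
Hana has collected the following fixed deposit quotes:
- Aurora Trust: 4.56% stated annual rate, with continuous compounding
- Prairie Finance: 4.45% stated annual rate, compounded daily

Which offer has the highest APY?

Aurora Trust

Aurora Trust: e^0.0456 − 1 = 4.666%
Prairie Finance: (1 + 0.0445/365)^365 − 1 = 4.550%
The highest effective annual rate is Aurora Trust at 4.666%.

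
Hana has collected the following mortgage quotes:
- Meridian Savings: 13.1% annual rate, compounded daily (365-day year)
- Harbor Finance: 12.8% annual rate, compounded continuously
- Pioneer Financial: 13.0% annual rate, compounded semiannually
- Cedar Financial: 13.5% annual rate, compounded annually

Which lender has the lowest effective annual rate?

Meridian Savings: (1 + 0.131/365)^365 − 1 = 13.994%
Harbor Finance: e^0.128 − 1 = 13.655%
Pioneer Financial: (1 + 0.130/2)^2 − 1 = 13.422%
Cedar Financial: compounded annually, EAR = 13.500%
The lowest effective annual rate is Pioneer Financial at 13.422%.

Pioneer Financial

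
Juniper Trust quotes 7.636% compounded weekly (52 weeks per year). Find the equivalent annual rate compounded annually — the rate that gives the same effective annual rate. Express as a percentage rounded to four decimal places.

7.9291%

EAR = (1 + 0.07636/52)^52 − 1 = 0.079291.
Compounded annually, the equivalent nominal rate is the EAR itself: 7.9291%.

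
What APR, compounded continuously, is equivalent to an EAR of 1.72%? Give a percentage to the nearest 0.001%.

1.705%

Continuous: nominal r satisfies e^r − 1 = 0.0172.
r = ln(1 + 0.0172) = ln(1.0172) = 0.017054 = 1.705%.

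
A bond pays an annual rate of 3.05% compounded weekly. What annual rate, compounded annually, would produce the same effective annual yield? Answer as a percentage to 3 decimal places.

3.096%

EAR = (1 + 0.0305/52)^52 − 1 = 0.030961.
Compounded annually, the equivalent nominal rate is the EAR itself: 3.096%.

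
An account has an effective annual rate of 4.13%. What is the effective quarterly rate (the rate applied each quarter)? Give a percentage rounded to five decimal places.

1.01688%

The per-quarter rate i satisfies (1 + i)^4 = 1 + 0.0413.
i = 1.0413^(1/4) − 1 = 0.0101688 = 1.01688%.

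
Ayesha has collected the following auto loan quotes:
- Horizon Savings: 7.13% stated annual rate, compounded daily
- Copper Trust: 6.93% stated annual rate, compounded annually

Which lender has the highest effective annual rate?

Horizon Savings

Horizon Savings: (1 + 0.0713/365)^365 − 1 = 7.390%
Copper Trust: compounded annually, EAR = 6.930%
The highest effective annual rate is Horizon Savings at 7.390%.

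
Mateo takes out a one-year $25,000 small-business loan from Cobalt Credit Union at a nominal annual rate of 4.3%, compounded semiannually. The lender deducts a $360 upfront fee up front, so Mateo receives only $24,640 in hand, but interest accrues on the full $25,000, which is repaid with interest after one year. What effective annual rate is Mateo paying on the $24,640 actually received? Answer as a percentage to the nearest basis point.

Amount owed after one year: 25,000 × (1 + 0.043/2)^2 = 25,000 × 1.043462 = $26,086.56.
Effective rate on net proceeds: 26,086.56 / 24,640 − 1 = 0.058708 = 5.87%.

5.87%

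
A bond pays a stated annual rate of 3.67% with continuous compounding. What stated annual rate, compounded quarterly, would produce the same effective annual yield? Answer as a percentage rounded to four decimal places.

3.6869%

EAR under continuous compounding: e^0.0367 − 1 = 0.037382.
Solve (1 + r/4)^4 = 1.037382: r/4 = 1.037382^(1/4) − 1 = 0.009217, so r = 0.036869 = 3.6869%.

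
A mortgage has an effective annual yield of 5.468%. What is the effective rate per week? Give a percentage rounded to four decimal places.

0.1024%

The per-week rate i satisfies (1 + i)^52 = 1 + 0.05468.
i = 1.05468^(1/52) − 1 = 0.0010243 = 0.1024%.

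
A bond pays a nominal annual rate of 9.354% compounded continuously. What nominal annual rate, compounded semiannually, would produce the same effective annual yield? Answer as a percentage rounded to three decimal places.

9.576%

EAR under continuous compounding: e^0.09354 − 1 = 0.098055.
Solve (1 + r/2)^2 = 1.098055: r/2 = 1.098055^(1/2) − 1 = 0.047881, so r = 0.095762 = 9.576%.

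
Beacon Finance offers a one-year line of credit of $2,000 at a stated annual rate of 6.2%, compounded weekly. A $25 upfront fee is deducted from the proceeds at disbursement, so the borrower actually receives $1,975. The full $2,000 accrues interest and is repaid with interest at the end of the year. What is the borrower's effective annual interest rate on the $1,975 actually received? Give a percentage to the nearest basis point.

Amount owed after one year: 2,000 × (1 + 0.062/52)^52 = 2,000 × 1.063923 = $2,127.85.
Effective rate on net proceeds: 2,127.85 / 1,975 − 1 = 0.077390 = 7.74%.

7.74%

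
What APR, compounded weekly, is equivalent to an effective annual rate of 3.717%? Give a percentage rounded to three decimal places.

(1 + r/52)^52 − 1 = 0.03717, so 1 + r/52 = 1.03717^(1/52).
r/52 = 0.000702, so r = 0.036509 = 3.651%.

3.651%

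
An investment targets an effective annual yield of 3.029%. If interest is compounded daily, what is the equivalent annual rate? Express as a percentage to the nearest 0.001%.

(1 + r/365)^365 − 1 = 0.03029, so 1 + r/365 = 1.03029^(1/365).
r/365 = 0.000082, so r = 0.029842 = 2.984%.

2.984%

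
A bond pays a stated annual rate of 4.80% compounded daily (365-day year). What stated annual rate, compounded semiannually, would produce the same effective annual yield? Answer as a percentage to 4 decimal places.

4.8577%

EAR = (1 + 0.0480/365)^365 − 1 = 0.049167.
Solve (1 + r/2)^2 = 1.049167: r/2 = 1.049167^(1/2) − 1 = 0.024289, so r = 0.048577 = 4.8577%.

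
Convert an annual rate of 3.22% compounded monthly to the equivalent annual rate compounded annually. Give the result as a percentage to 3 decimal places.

EAR = (1 + 0.0322/12)^12 − 1 = 0.032679.
Compounded annually, the equivalent nominal rate is the EAR itself: 3.268%.

3.268%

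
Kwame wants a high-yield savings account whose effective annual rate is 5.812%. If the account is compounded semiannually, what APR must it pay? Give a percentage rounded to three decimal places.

5.730%

(1 + r/2)^2 − 1 = 0.05812, so 1 + r/2 = 1.05812^(1/2).
r/2 = 0.028650, so r = 0.057299 = 5.730%.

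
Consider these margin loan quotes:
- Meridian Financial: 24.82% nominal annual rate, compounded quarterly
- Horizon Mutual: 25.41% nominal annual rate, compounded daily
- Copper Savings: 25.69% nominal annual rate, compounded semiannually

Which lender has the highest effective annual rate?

Meridian Financial: (1 + 0.2482/4)^4 − 1 = 27.227%
Horizon Mutual: (1 + 0.2541/365)^365 − 1 = 28.919%
Copper Savings: (1 + 0.2569/2)^2 − 1 = 27.340%
The highest effective annual rate is Horizon Mutual at 28.919%.

Horizon Mutual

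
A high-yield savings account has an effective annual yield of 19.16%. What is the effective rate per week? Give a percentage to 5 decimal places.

0.33768%

The per-week rate i satisfies (1 + i)^52 = 1 + 0.1916.
i = 1.1916^(1/52) − 1 = 0.0033768 = 0.33768%.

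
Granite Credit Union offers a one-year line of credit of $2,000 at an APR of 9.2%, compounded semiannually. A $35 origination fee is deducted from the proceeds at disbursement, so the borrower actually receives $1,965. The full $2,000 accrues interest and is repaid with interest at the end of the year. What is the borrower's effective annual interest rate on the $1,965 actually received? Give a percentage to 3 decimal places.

Amount owed after one year: 2,000 × (1 + 0.092/2)^2 = 2,000 × 1.094116 = $2,188.23.
Effective rate on net proceeds: 2,188.23 / 1,965 − 1 = 0.113604 = 11.360%.

11.360%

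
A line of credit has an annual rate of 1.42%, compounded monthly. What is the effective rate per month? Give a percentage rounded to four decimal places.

0.1183%

With a nominal annual rate compounded monthly, the periodic rate is the nominal rate divided by 12.
i = 0.0142 / 12 = 0.0011833 = 0.1183%.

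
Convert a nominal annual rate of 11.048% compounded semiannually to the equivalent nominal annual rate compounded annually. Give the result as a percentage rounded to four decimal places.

EAR = (1 + 0.11048/2)^2 − 1 = 0.113531.
Compounded annually, the equivalent nominal rate is the EAR itself: 11.3531%.

11.3531%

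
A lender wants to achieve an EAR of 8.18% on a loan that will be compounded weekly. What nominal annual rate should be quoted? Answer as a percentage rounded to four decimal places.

(1 + r/52)^52 − 1 = 0.0818, so 1 + r/52 = 1.0818^(1/52).
r/52 = 0.001513, so r = 0.078686 = 7.8686%.

7.8686%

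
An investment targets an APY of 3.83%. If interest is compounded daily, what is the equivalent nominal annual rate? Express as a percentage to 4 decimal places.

3.7587%

(1 + r/365)^365 − 1 = 0.0383, so 1 + r/365 = 1.0383^(1/365).
r/365 = 0.000103, so r = 0.037587 = 3.7587%.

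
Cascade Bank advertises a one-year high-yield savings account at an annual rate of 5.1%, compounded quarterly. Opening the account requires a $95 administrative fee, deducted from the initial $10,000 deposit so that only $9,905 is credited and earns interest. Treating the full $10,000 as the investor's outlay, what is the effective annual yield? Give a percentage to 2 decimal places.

4.20%

Value after one year: 9,905 × (1 + 0.051/4)^4 = 9,905 × 1.051984 = $10,419.90.
Effective yield on the $10,000 outlay: 10,419.90 / 10,000 − 1 = 0.041990 = 4.20%.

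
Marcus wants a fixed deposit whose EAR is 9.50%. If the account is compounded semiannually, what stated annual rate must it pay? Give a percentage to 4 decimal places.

(1 + r/2)^2 − 1 = 0.0950, so 1 + r/2 = 1.0950^(1/2).
r/2 = 0.046422, so r = 0.092845 = 9.2845%.

9.2845%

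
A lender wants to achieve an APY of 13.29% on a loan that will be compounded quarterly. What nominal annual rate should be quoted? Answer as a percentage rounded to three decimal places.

12.675%

(1 + r/4)^4 − 1 = 0.1329, so 1 + r/4 = 1.1329^(1/4).
r/4 = 0.031687, so r = 0.126747 = 12.675%.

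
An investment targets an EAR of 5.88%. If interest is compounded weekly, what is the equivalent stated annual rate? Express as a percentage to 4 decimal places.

(1 + r/52)^52 − 1 = 0.0588, so 1 + r/52 = 1.0588^(1/52).
r/52 = 0.001099, so r = 0.057168 = 5.7168%.

5.7168%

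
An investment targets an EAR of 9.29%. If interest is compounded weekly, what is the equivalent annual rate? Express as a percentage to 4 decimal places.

8.8911%

(1 + r/52)^52 − 1 = 0.0929, so 1 + r/52 = 1.0929^(1/52).
r/52 = 0.001710, so r = 0.088911 = 8.8911%.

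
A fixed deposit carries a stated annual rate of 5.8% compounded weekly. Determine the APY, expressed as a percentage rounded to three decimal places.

5.968%

EAR = (1 + 0.058/52)^52 − 1.
= (1 + 0.001115)^52 − 1 = 1.059681 − 1 = 5.968%.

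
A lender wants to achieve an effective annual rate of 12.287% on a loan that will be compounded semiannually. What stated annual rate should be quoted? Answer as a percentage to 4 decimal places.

(1 + r/2)^2 − 1 = 0.12287, so 1 + r/2 = 1.12287^(1/2).
r/2 = 0.059656, so r = 0.119311 = 11.9311%.

11.9311%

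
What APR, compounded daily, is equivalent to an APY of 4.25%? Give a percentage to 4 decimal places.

4.1624%

(1 + r/365)^365 − 1 = 0.0425, so 1 + r/365 = 1.0425^(1/365).
r/365 = 0.000114, so r = 0.041624 = 4.1624%.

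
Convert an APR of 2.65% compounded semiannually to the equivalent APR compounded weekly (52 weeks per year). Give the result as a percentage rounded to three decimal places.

2.633%

EAR = (1 + 0.0265/2)^2 − 1 = 0.026676.
Solve (1 + r/52)^52 = 1.026676: r/52 = 1.026676^(1/52) − 1 = 0.000506, so r = 0.026333 = 2.633%.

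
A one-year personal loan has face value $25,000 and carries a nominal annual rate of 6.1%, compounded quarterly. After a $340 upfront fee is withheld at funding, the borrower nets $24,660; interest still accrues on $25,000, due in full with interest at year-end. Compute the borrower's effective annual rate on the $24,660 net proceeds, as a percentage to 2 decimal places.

7.71%

Amount owed after one year: 25,000 × (1 + 0.061/4)^4 = 25,000 × 1.062410 = $26,560.24.
Effective rate on net proceeds: 26,560.24 / 24,660 − 1 = 0.077058 = 7.71%.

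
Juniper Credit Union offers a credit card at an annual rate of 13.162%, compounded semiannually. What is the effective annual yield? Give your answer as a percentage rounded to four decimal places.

EAR = (1 + 0.13162/2)^2 − 1.
= (1 + 0.065810)^2 − 1 = 1.135951 − 1 = 13.5951%.

13.5951%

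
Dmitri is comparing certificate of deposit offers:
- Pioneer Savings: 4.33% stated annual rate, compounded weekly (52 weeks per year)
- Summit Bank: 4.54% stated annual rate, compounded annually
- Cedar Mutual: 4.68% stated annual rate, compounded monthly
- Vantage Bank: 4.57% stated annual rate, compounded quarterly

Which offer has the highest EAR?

Pioneer Savings: (1 + 0.0433/52)^52 − 1 = 4.423%
Summit Bank: compounded annually, EAR = 4.540%
Cedar Mutual: (1 + 0.0468/12)^12 − 1 = 4.782%
Vantage Bank: (1 + 0.0457/4)^4 − 1 = 4.649%
The highest effective annual rate is Cedar Mutual at 4.782%.

Cedar Mutual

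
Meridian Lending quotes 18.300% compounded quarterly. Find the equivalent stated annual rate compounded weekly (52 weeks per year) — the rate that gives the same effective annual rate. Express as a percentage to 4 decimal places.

EAR = (1 + 0.18300/4)^4 − 1 = 0.195946.
Solve (1 + r/52)^52 = 1.195946: r/52 = 1.195946^(1/52) − 1 = 0.003447, so r = 0.179246 = 17.9246%.

17.9246%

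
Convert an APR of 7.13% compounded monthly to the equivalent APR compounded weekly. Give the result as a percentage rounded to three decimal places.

7.114%

EAR = (1 + 0.0713/12)^12 − 1 = 0.073677.
Solve (1 + r/52)^52 = 1.073677: r/52 = 1.073677^(1/52) − 1 = 0.001368, so r = 0.071138 = 7.114%.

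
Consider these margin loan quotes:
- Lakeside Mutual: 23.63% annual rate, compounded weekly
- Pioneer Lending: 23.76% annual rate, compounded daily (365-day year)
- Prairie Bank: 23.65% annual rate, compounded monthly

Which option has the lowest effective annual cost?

Prairie Bank

Lakeside Mutual: (1 + 0.2363/52)^52 − 1 = 26.588%
Pioneer Lending: (1 + 0.2376/365)^365 − 1 = 26.810%
Prairie Bank: (1 + 0.2365/12)^12 − 1 = 26.390%
The lowest effective annual rate is Prairie Bank at 26.390%.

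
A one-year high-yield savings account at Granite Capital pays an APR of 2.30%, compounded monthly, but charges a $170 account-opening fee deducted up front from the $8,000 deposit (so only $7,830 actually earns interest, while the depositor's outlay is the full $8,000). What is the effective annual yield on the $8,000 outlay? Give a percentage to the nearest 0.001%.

Value after one year: 7,830 × (1 + 0.0230/12)^12 = 7,830 × 1.023244 = $8,012.00.
Effective yield on the $8,000 outlay: 8,012.00 / 8,000 − 1 = 0.001500 = 0.150%.

0.150%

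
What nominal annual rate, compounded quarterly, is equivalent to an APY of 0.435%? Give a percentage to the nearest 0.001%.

0.434%

(1 + r/4)^4 − 1 = 0.00435, so 1 + r/4 = 1.00435^(1/4).
r/4 = 0.001086, so r = 0.004343 = 0.434%.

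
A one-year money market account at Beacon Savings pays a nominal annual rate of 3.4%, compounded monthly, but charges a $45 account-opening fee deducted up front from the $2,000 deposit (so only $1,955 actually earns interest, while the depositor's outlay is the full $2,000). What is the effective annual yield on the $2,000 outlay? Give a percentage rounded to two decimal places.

1.13%

Value after one year: 1,955 × (1 + 0.034/12)^12 = 1,955 × 1.034535 = $2,022.52.
Effective yield on the $2,000 outlay: 2,022.52 / 2,000 − 1 = 0.011258 = 1.13%.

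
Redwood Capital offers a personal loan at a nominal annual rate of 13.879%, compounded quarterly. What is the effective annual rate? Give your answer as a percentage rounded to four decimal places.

EAR = (1 + 0.13879/4)^4 − 1.
= 1.146182 − 1 = 14.6182%.

14.6182%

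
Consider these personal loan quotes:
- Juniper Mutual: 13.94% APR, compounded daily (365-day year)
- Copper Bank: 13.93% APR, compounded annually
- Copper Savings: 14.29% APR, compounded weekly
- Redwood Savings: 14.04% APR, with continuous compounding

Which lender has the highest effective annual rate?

Juniper Mutual: (1 + 0.1394/365)^365 − 1 = 14.955%
Copper Bank: compounded annually, EAR = 13.930%
Copper Savings: (1 + 0.1429/52)^52 − 1 = 15.339%
Redwood Savings: e^0.1404 − 1 = 15.073%
The highest effective annual rate is Copper Savings at 15.339%.

Copper Savings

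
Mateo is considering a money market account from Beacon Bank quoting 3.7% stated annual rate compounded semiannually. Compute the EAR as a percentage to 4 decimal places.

3.7342%

EAR = (1 + 0.037/2)^2 − 1.
= 1.037342 − 1 = 3.7342%.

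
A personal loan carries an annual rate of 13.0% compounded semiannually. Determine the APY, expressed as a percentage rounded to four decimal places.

13.4225%

EAR = (1 + 0.130/2)^2 − 1.
= 1.134225 − 1 = 13.4225%.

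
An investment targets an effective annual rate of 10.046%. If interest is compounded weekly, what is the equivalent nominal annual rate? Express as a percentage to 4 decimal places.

(1 + r/52)^52 − 1 = 0.10046, so 1 + r/52 = 1.10046^(1/52).
r/52 = 0.001843, so r = 0.095816 = 9.5816%.

9.5816%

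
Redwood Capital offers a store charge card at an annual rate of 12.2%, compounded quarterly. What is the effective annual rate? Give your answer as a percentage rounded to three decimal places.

12.770%

EAR = (1 + 0.122/4)^4 − 1.
= (1 + 0.030500)^4 − 1 = 1.127696 − 1 = 12.770%.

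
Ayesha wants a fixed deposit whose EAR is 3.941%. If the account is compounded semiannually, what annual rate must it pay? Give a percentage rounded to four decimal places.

(1 + r/2)^2 − 1 = 0.03941, so 1 + r/2 = 1.03941^(1/2).
r/2 = 0.019515, so r = 0.039029 = 3.9029%.

3.9029%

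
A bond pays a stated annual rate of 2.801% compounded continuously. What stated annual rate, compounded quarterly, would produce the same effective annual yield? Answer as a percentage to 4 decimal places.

EAR under continuous compounding: e^0.02801 − 1 = 0.028406.
Solve (1 + r/4)^4 = 1.028406: r/4 = 1.028406^(1/4) − 1 = 0.007027, so r = 0.028108 = 2.8108%.

2.8108%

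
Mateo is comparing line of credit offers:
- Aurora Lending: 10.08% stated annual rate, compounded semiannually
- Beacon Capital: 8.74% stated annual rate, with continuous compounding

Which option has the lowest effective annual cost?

Beacon Capital

Aurora Lending: (1 + 0.1008/2)^2 − 1 = 10.334%
Beacon Capital: e^0.0874 − 1 = 9.133%
The lowest effective annual rate is Beacon Capital at 9.133%.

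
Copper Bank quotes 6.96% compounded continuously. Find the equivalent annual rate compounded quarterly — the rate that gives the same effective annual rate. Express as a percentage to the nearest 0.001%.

7.021%

EAR under continuous compounding: e^0.0696 − 1 = 0.072079.
Solve (1 + r/4)^4 = 1.072079: r/4 = 1.072079^(1/4) − 1 = 0.017552, so r = 0.070209 = 7.021%.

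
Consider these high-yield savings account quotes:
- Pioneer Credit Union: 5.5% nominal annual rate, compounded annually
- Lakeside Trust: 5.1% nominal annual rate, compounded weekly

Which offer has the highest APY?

Pioneer Credit Union

Pioneer Credit Union: compounded annually, EAR = 5.500%
Lakeside Trust: (1 + 0.051/52)^52 − 1 = 5.230%
The highest effective annual rate is Pioneer Credit Union at 5.500%.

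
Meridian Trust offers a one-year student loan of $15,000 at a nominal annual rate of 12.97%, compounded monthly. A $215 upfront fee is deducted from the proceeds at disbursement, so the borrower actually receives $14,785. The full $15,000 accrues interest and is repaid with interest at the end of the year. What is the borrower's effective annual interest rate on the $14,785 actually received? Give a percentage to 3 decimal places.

Amount owed after one year: 15,000 × (1 + 0.1297/12)^12 = 15,000 × 1.137695 = $17,065.42.
Effective rate on net proceeds: 17,065.42 / 14,785 − 1 = 0.154239 = 15.424%.

15.424%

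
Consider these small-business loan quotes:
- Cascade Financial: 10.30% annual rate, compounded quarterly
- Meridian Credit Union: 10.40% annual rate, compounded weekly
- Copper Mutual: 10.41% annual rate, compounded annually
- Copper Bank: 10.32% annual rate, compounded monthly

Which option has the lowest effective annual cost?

Copper Mutual

Cascade Financial: (1 + 0.1030/4)^4 − 1 = 10.705%
Meridian Credit Union: (1 + 0.1040/52)^52 − 1 = 10.949%
Copper Mutual: compounded annually, EAR = 10.410%
Copper Bank: (1 + 0.1032/12)^12 − 1 = 10.822%
The lowest effective annual rate is Copper Mutual at 10.410%.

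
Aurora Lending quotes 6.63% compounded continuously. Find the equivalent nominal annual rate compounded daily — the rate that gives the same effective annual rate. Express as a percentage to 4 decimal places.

EAR under continuous compounding: e^0.0663 − 1 = 0.068547.
Solve (1 + r/365)^365 = 1.068547: r/365 = 1.068547^(1/365) − 1 = 0.000182, so r = 0.066306 = 6.6306%.

6.6306%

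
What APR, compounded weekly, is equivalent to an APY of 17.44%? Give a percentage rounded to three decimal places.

16.101%

(1 + r/52)^52 − 1 = 0.1744, so 1 + r/52 = 1.1744^(1/52).
r/52 = 0.003096, so r = 0.161006 = 16.101%.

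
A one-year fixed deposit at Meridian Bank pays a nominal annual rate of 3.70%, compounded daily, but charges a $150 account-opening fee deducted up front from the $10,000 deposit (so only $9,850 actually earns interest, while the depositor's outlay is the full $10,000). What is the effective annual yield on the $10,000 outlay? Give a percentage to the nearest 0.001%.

2.213%

Value after one year: 9,850 × (1 + 0.0370/365)^365 = 9,850 × 1.037691 = $10,221.26.
Effective yield on the $10,000 outlay: 10,221.26 / 10,000 − 1 = 0.022126 = 2.213%.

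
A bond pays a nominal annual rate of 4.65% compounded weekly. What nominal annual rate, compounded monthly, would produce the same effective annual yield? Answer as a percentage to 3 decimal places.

4.657%

EAR = (1 + 0.0465/52)^52 − 1 = 0.047576.
Solve (1 + r/12)^12 = 1.047576: r/12 = 1.047576^(1/12) − 1 = 0.003881, so r = 0.046569 = 4.657%.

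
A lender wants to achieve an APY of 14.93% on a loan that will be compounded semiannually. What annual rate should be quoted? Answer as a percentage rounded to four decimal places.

(1 + r/2)^2 − 1 = 0.1493, so 1 + r/2 = 1.1493^(1/2).
r/2 = 0.072054, so r = 0.144108 = 14.4108%.

14.4108%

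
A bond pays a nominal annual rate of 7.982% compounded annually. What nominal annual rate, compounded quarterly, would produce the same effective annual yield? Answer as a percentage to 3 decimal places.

Compounded annually, EAR = nominal = 0.079820.
Solve (1 + r/4)^4 = 1.079820: r/4 = 1.079820^(1/4) − 1 = 0.019384, so r = 0.077536 = 7.754%.

7.754%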